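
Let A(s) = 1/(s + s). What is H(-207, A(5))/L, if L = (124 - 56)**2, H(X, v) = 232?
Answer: 29/578 ≈ 0.050173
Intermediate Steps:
A(s) = 1/(2*s)
L = 4624 (L = 68**2 = 4624)
H(-207, A(5))/L = 232/4624 = 232*(1/4624) = 29/578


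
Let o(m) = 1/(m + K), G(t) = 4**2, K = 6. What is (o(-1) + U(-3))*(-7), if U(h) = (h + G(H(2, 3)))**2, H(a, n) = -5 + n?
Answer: -5922/5 ≈ -1184.4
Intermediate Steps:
G(t) = 16
U(h) = (16 + h)**2 (U(h) = (h + 16)**2 = (16 + h)**2)
o(m) = 1/(6 + m) (o(m) = 1/(m + 6) = 1/(6 + m))
(o(-1) + U(-3))*(-7) = (1/(6 - 1) + (16 - 3)**2)*(-7) = (1/5 + 13**2)*(-7) = (1/5 + 169)*(-7) = (846/5)*(-7) = -5922/5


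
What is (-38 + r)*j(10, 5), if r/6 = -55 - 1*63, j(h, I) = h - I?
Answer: -3730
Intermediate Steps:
r = -708 (r = 6*(-55 - 1*63) = 6*(-55 - 63) = 6*(-118) = -708)
(-38 + r)*j(10, 5) = (-38 - 708)*(10 - 1*5) = -746*(10 - 5) = -746*5 = -3730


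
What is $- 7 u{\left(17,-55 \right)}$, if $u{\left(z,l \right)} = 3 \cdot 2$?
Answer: $-42$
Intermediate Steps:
$u{\left(z,l \right)} = 6$
$- 7 u{\left(17,-55 \right)} = \left(-7\right) 6 = -42$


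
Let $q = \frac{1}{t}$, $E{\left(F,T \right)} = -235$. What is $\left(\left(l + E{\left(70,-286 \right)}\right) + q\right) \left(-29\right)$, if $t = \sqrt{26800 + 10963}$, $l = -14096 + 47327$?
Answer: $-956884 - \frac{29 \sqrt{37763}}{37763} \approx -9.5688 \cdot 10^{5}$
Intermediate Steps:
$l = 33231$
$t = \sqrt{37763} \approx 194.33$
$q = \frac{\sqrt{37763}}{37763}$ ($q = \frac{1}{\sqrt{37763}} = \frac{\sqrt{37763}}{37763} \approx 0.005146$)
$\left(\left(l + E{\left(70,-286 \right)}\right) + q\right) \left(-29\right) = \left(\left(33231 - 235\right) + \frac{\sqrt{37763}}{37763}\right) \left(-29\right) = \left(32996 + \frac{\sqrt{37763}}{37763}\right) \left(-29\right) = -956884 - \frac{29 \sqrt{37763}}{37763}$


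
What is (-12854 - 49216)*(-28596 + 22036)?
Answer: 407179200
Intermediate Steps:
(-12854 - 49216)*(-28596 + 22036) = -62070*(-6560) = 407179200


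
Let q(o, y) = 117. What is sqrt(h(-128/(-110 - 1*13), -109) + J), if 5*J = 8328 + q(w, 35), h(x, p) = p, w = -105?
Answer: 2*sqrt(395) ≈ 39.749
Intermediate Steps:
J = 1689 (J = (8328 + 117)/5 = (1/5)*8445 = 1689)
sqrt(h(-128/(-110 - 1*13), -109) + J) = sqrt(-109 + 1689) = sqrt(1580) = 2*sqrt(395)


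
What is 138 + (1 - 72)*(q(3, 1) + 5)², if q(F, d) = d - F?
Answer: -501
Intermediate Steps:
138 + (1 - 72)*(q(3, 1) + 5)² = 138 + (1 - 72)*((1 - 1*3) + 5)² = 138 - 71*((1 - 3) + 5)² = 138 - 71*(-2 + 5)² = 138 - 71*3² = 138 - 71*9 = 138 - 639 = -501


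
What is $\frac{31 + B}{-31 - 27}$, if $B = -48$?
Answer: $\frac{17}{58} \approx 0.2931$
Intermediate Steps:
$\frac{31 + B}{-31 - 27} = \frac{31 - 48}{-31 - 27} = - \frac{17}{-58} = \left(-17\right) \left(- \frac{1}{58}\right) = \frac{17}{58}$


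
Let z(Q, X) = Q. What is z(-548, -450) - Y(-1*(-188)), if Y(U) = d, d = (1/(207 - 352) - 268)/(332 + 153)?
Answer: -38499239/70325 ≈ -547.45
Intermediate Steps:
d = -38861/70325 (d = (1/(-145) - 268)/485 = (-1/145 - 268)*(1/485) = -38861/145*1/485 = -38861/70325 ≈ -0.55259)
Y(U) = -38861/70325
z(-548, -450) - Y(-1*(-188)) = -548 - 1*(-38861/70325) = -548 + 38861/70325 = -38499239/70325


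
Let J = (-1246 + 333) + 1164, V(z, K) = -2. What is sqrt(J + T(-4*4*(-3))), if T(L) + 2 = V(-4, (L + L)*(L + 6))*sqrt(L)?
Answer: sqrt(249 - 8*sqrt(3)) ≈ 15.334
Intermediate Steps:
T(L) = -2 - 2*sqrt(L)
J = 251 (J = -913 + 1164 = 251)
sqrt(J + T(-4*4*(-3))) = sqrt(251 + (-2 - 2*4*sqrt(3))) = sqrt(251 + (-2 - 8*sqrt(3))) = sqrt(249 - 8*sqrt(3))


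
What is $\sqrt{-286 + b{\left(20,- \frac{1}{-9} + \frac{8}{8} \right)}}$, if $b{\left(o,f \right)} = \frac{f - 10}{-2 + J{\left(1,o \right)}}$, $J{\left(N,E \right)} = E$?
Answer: $\frac{i \sqrt{23206}}{9} \approx 16.926 i$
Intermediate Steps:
$b{\left(o,f \right)} = \frac{-10 + f}{-2 + o}$ ($b{\left(o,f \right)} = \frac{f - 10}{-2 + o} = \frac{-10 + f}{-2 + o}$)
$\sqrt{-286 + b{\left(20,- \frac{1}{-9} + \frac{8}{8} \right)}} = \sqrt{-286 + \frac{-10 + \left(- \frac{1}{-9} + \frac{8}{8}\right)}{-2 + 20}} = \sqrt{-286 + \frac{-10 + \left(\left(-1\right) \left(- \frac{1}{9}\right) + 8 \cdot \frac{1}{8}\right)}{18}} = \sqrt{-286 + \frac{-10 + \left(\frac{1}{9} + 1\right)}{18}} = \sqrt{-286 + \frac{-10 + \frac{10}{9}}{18}} = \sqrt{-286 + \frac{1}{18} \left(- \frac{80}{9}\right)} = \sqrt{-286 - \frac{40}{81}} = \sqrt{- \frac{23206}{81}} = \frac{i \sqrt{23206}}{9}$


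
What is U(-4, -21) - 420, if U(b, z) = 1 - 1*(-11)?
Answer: -408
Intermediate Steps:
U(b, z) = 12 (U(b, z) = 1 + 11 = 12)
U(-4, -21) - 420 = 12 - 420 = -408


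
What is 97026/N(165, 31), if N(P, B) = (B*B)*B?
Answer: 97026/29791 ≈ 3.2569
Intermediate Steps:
N(P, B) = B³ (N(P, B) = B²*B = B³)
97026/N(165, 31) = 97026/(31³) = 97026/29791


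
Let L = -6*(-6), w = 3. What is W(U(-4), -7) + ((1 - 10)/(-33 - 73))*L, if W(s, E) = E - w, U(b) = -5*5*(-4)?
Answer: -368/53 ≈ -6.9434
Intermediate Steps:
L = 36
U(b) = 100 (U(b) = -25*(-4) = 100)
W(s, E) = -3 + E (W(s, E) = E - 1*3 = E - 3 = -3 + E)
W(U(-4), -7) + ((1 - 10)/(-33 - 73))*L = (-3 - 7) + ((1 - 10)/(-33 - 73))*36 = -10 - 9/(-106)*36 = -10 - 9*(-1/106)*36 = -10 + (9/106)*36 = -10 + 162/53 = -368/53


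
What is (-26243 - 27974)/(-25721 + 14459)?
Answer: 54217/11262 ≈ 4.8142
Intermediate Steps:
(-26243 - 27974)/(-25721 + 14459) = -54217/(-11262) = -54217*(-1/11262) = 54217/11262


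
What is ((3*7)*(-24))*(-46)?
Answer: 23184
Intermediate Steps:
((3*7)*(-24))*(-46) = (21*(-24))*(-46) = -504*(-46) = 23184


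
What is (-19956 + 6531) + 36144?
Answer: 22719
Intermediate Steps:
(-19956 + 6531) + 36144 = -13425 + 36144 = 22719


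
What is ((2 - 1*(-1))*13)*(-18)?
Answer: -702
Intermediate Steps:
((2 - 1*(-1))*13)*(-18) = ((2 + 1)*13)*(-18) = (3*13)*(-18) = 39*(-18) = -702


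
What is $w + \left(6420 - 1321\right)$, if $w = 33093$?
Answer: $38192$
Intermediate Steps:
$w + \left(6420 - 1321\right) = 33093 + \left(6420 - 1321\right) = 33093 + 5099 = 38192$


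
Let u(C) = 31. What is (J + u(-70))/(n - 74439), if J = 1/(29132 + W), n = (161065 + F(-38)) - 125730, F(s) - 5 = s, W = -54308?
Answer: -780455/985313112 ≈ -0.00079209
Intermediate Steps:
F(s) = 5 + s
n = 35302 (n = (161065 + (5 - 38)) - 125730 = (161065 - 33) - 125730 = 161032 - 125730 = 35302)
J = -1/25176 (J = 1/(29132 - 54308) = 1/(-25176) = -1/25176 ≈ -3.9720e-5)
(J + u(-70))/(n - 74439) = (-1/25176 + 31)/(35302 - 74439) = (780455/25176)/(-39137) = (780455/25176)*(-1/39137) = -780455/985313112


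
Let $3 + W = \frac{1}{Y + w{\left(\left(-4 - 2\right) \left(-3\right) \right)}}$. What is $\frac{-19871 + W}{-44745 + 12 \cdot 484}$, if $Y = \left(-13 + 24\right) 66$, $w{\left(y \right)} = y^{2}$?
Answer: $\frac{20867699}{40883850} \approx 0.51041$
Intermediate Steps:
$Y = 726$ ($Y = 11 \cdot 66 = 726$)
$W = - \frac{3149}{1050}$ ($W = -3 + \frac{1}{726 + \left(\left(-4 - 2\right) \left(-3\right)\right)^{2}} = -3 + \frac{1}{726 + \left(\left(-6\right) \left(-3\right)\right)^{2}} = -3 + \frac{1}{726 + 18^{2}} = -3 + \frac{1}{726 + 324} = -3 + \frac{1}{1050} = - \frac{3149}{1050} \approx -2.999$)
$\frac{-19871 + W}{-44745 + 12 \cdot 484} = \frac{-19871 - \frac{3149}{1050}}{-44745 + 12 \cdot 484} = - \frac{20867699}{1050 \left(-44745 + 5808\right)} = - \frac{20867699}{1050 \left(-38937\right)} = \left(- \frac{20867699}{1050}\right) \left(- \frac{1}{38937}\right) = \frac{20867699}{40883850}$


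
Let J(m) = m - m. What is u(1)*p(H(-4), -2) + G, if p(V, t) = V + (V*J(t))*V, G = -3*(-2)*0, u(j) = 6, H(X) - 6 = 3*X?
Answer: -36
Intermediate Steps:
H(X) = 6 + 3*X
J(m) = 0
G = 0 (G = 6*0 = 0)
p(V, t) = V (p(V, t) = V + (V*0)*V = V + 0*V = V + 0 = V)
u(1)*p(H(-4), -2) + G = 6*(6 + 3*(-4)) + 0 = 6*(6 - 12) + 0 = 6*(-6) + 0 = -36 + 0 = -36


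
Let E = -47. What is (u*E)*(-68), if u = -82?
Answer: -262072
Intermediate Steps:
(u*E)*(-68) = -82*(-47)*(-68) = 3854*(-68) = -262072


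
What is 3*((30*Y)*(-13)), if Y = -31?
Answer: 36270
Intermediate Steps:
3*((30*Y)*(-13)) = 3*((30*(-31))*(-13)) = 3*(-930*(-13)) = 3*12090 = 36270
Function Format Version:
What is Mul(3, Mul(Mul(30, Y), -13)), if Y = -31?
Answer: 36270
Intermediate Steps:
Mul(3, Mul(Mul(30, Y), -13)) = Mul(3, Mul(Mul(30, -31), -13)) = Mul(3, Mul(-930, -13)) = Mul(3, 12090) = 36270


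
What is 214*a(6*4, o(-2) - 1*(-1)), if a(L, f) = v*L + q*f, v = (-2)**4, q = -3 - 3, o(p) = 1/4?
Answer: 80571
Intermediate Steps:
o(p) = 1/4
q = -6
v = 16
a(L, f) = -6*f + 16*L (a(L, f) = 16*L - 6*f = -6*f + 16*L)
214*a(6*4, o(-2) - 1*(-1)) = 214*(-6*(1/4 - 1*(-1)) + 16*(6*4)) = 214*(-6*(1/4 + 1) + 16*24) = 214*(-6*5/4 + 384) = 214*(-15/2 + 384) = 214*(753/2) = 80571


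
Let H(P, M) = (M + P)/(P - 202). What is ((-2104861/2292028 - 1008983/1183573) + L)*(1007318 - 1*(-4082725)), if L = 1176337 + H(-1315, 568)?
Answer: 24640713859449153095680888005/4115290985818748 ≈ 5.9876e+12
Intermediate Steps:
H(P, M) = (M + P)/(-202 + P)
L = 1784503976/1517 (L = 1176337 + (568 - 1315)/(-202 - 1315) = 1176337 - 747/(-1517) = 1176337 - 1/1517*(-747) = 1176337 + 747/1517 = 1784503976/1517 ≈ 1.1763e+6)
((-2104861/2292028 - 1008983/1183573) + L)*(1007318 - 1*(-4082725)) = ((-2104861/2292028 - 1008983/1183573) + 1784503976/1517)*(1007318 - 1*(-4082725)) = ((-2104861*1/2292028 - 1008983*1/1183573) + 1784503976/1517)*(1007318 + 4082725) = ((-2104861/2292028 - 1008983/1183573) + 1784503976/1517)*5090043 = (-4803873935877/2712782456044 + 1784503976/1517)*5090043 = (4840963791356802505535/4115290985818748)*5090043 = 24640713859449153095680888005/4115290985818748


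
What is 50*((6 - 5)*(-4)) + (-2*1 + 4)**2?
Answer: -196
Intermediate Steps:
50*((6 - 5)*(-4)) + (-2*1 + 4)**2 = 50*(1*(-4)) + (-2 + 4)**2 = 50*(-4) + 2**2 = -200 + 4 = -196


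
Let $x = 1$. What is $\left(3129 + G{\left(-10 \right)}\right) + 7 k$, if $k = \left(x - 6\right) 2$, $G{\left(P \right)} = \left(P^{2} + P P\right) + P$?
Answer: $3249$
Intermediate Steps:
$G{\left(P \right)} = P + 2 P^{2}$ ($G{\left(P \right)} = \left(P^{2} + P^{2}\right) + P = 2 P^{2} + P = P + 2 P^{2}$)
$k = -10$ ($k = \left(1 - 6\right) 2 = \left(-5\right) 2 = -10$)
$\left(3129 + G{\left(-10 \right)}\right) + 7 k = \left(3129 - 10 \left(1 + 2 \left(-10\right)\right)\right) + 7 \left(-10\right) = \left(3129 - 10 \left(1 - 20\right)\right) - 70 = \left(3129 - -190\right) - 70 = \left(3129 + 190\right) - 70 = 3319 - 70 = 3249$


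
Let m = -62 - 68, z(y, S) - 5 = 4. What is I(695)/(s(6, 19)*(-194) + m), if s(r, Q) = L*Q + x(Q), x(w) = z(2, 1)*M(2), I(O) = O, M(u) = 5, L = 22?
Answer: -695/89952 ≈ -0.0077263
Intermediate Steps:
z(y, S) = 9 (z(y, S) = 5 + 4 = 9)
m = -130
x(w) = 45 (x(w) = 9*5 = 45)
s(r, Q) = 45 + 22*Q (s(r, Q) = 22*Q + 45 = 45 + 22*Q)
I(695)/(s(6, 19)*(-194) + m) = 695/((45 + 22*19)*(-194) - 130) = 695/((45 + 418)*(-194) - 130) = 695/(463*(-194) - 130) = 695/(-89822 - 130) = 695/(-89952) = 695*(-1/89952) = -695/89952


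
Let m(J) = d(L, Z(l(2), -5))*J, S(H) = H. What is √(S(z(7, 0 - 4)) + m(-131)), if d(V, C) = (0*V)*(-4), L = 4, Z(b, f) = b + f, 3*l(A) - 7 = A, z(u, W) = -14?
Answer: I*√14 ≈ 3.7417*I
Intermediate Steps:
l(A) = 7/3 + A/3
d(V, C) = 0 (d(V, C) = 0*(-4) = 0)
m(J) = 0 (m(J) = 0*J = 0)
√(S(z(7, 0 - 4)) + m(-131)) = √(-14 + 0) = √(-14) = I*√14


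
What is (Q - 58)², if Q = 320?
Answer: 68644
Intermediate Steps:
(Q - 58)² = (320 - 58)² = 262² = 68644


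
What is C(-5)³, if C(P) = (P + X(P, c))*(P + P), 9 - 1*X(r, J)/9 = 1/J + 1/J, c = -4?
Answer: -521660125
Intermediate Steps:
X(r, J) = 81 - 18/J (X(r, J) = 81 - 9*(1/J + 1/J) = 81 - 18/J)
C(P) = 2*P*(171/2 + P) (C(P) = (P + (81 - 18/(-4)))*(P + P) = (P + (81 - 18*(-¼)))*(2*P) = (P + (81 + 9/2))*(2*P) = (P + 171/2)*(2*P) = (171/2 + P)*(2*P) = 2*P*(171/2 + P))
C(-5)³ = (-5*(171 + 2*(-5)))³ = (-5*(171 - 10))³ = (-5*161)³ = (-805)³ = -521660125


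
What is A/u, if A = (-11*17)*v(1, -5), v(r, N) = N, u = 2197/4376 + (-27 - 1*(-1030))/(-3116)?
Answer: 3187325240/614181 ≈ 5189.6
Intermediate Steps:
u = 614181/3408904 (u = 2197*(1/4376) + (-27 + 1030)*(-1/3116) = 2197/4376 + 1003*(-1/3116) = 2197/4376 - 1003/3116 = 614181/3408904 ≈ 0.18017)
A = 935 (A = -11*17*(-5) = -187*(-5) = 935)
A/u = 935/(614181/3408904) = 935*(3408904/614181) = 3187325240/614181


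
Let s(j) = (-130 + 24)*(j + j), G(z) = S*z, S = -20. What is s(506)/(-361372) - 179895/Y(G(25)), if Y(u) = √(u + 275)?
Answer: 2438/8213 + 11993*I ≈ 0.29685 + 11993.0*I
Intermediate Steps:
G(z) = -20*z
s(j) = -212*j
Y(u) = √(275 + u)
s(506)/(-361372) - 179895/Y(G(25)) = -212*506/(-361372) - 179895/√(275 - 20*25) = -107272*(-1/361372) - 179895/√(275 - 500) = 2438/8213 - 179895*(-I/15) = 2438/8213 - (-11993)*I = 2438/8213 + 11993*I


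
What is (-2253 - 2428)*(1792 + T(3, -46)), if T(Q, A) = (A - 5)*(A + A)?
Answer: -30351604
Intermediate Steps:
T(Q, A) = 2*A*(-5 + A) (T(Q, A) = (-5 + A)*(2*A) = 2*A*(-5 + A))
(-2253 - 2428)*(1792 + T(3, -46)) = (-2253 - 2428)*(1792 + 2*(-46)*(-5 - 46)) = -4681*(1792 + 2*(-46)*(-51)) = -4681*(1792 + 4692) = -4681*6484 = -30351604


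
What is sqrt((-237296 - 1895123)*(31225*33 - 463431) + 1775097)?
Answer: I*sqrt(1209067003389) ≈ 1.0996e+6*I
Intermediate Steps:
sqrt((-237296 - 1895123)*(31225*33 - 463431) + 1775097) = sqrt(-2132419*(1030425 - 463431) + 1775097) = sqrt(-2132419*566994 + 1775097) = sqrt(-1209068778486 + 1775097) = sqrt(-1209067003389) = I*sqrt(1209067003389)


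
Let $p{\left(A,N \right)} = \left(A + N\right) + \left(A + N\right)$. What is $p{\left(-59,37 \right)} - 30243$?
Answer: $-30287$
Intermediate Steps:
$p{\left(A,N \right)} = 2 A + 2 N$
$p{\left(-59,37 \right)} - 30243 = \left(2 \left(-59\right) + 2 \cdot 37\right) - 30243 = \left(-118 + 74\right) - 30243 = -44 - 30243 = -30287$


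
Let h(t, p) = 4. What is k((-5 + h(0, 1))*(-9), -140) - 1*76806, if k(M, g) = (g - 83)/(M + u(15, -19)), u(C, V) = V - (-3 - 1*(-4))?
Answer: -844643/11 ≈ -76786.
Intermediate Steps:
u(C, V) = -1 + V (u(C, V) = V - (-3 + 4) = V - 1*1 = V - 1 = -1 + V)
k(M, g) = (-83 + g)/(-20 + M) (k(M, g) = (g - 83)/(M + (-1 - 19)) = (-83 + g)/(M - 20) = (-83 + g)/(-20 + M))
k((-5 + h(0, 1))*(-9), -140) - 1*76806 = (-83 - 140)/(-20 + (-5 + 4)*(-9)) - 1*76806 = -223/(-20 - 1*(-9)) - 76806 = -223/(-20 + 9) - 76806 = -223/(-11) - 76806 = -1/11*(-223) - 76806 = 223/11 - 76806 = -844643/11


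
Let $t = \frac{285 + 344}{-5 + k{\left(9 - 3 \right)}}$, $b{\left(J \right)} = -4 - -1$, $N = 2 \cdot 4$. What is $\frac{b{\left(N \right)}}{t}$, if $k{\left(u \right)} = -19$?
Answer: $\frac{72}{629} \approx 0.11447$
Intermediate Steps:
$N = 8$
$b{\left(J \right)} = -3$ ($b{\left(J \right)} = -4 + 1 = -3$)
$t = - \frac{629}{24}$ ($t = \frac{285 + 344}{-5 - 19} = \frac{629}{-24} = 629 \left(- \frac{1}{24}\right) = - \frac{629}{24} \approx -26.208$)
$\frac{b{\left(N \right)}}{t} = - \frac{3}{- \frac{629}{24}} = \left(-3\right) \left(- \frac{24}{629}\right) = \frac{72}{629}$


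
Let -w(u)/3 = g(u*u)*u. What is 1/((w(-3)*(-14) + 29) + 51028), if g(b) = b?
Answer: 1/49923 ≈ 2.0031e-5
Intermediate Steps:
w(u) = -3*u³ (w(u) = -3*u*u*u = -3*u²*u = -3*u³)
1/((w(-3)*(-14) + 29) + 51028) = 1/((-3*(-3)³*(-14) + 29) + 51028) = 1/((-3*(-27)*(-14) + 29) + 51028) = 1/((81*(-14) + 29) + 51028) = 1/((-1134 + 29) + 51028) = 1/(-1105 + 51028) = 1/49923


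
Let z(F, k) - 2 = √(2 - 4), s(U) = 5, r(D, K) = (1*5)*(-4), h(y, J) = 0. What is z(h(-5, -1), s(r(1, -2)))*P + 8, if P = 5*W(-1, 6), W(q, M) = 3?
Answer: 38 + 15*I*√2 ≈ 38.0 + 21.213*I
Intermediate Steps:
r(D, K) = -20 (r(D, K) = 5*(-4) = -20)
z(F, k) = 2 + I*√2 (z(F, k) = 2 + √(2 - 4) = 2 + √(-2) = 2 + I*√2)
P = 15 (P = 5*3 = 15)
z(h(-5, -1), s(r(1, -2)))*P + 8 = (2 + I*√2)*15 + 8 = (30 + 15*I*√2) + 8 = 38 + 15*I*√2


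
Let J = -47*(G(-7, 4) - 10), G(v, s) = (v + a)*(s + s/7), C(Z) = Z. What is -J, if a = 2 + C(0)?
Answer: -10810/7 ≈ -1544.3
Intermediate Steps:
a = 2 (a = 2 + 0 = 2)
G(v, s) = 8*s*(2 + v)/7 (G(v, s) = (v + 2)*(s + s/7) = (2 + v)*(s + s*(⅐)) = (2 + v)*(s + s/7) = (2 + v)*(8*s/7) = 8*s*(2 + v)/7)
J = 10810/7 (J = -47*((8/7)*4*(2 - 7) - 10) = -47*((8/7)*4*(-5) - 10) = -47*(-160/7 - 10) = -47*(-230/7) = 10810/7 ≈ 1544.3)
-J = -1*10810/7 = -10810/7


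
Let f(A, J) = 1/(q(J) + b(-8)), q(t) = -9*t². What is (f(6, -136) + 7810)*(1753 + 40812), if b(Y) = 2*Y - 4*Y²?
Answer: 55428490287835/166736 ≈ 3.3243e+8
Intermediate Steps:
b(Y) = -4*Y² + 2*Y
f(A, J) = 1/(-272 - 9*J²) (f(A, J) = 1/(-9*J² + 2*(-8)*(1 - 2*(-8))) = 1/(-9*J² + 2*(-8)*(1 + 16)) = 1/(-9*J² + 2*(-8)*17) = 1/(-9*J² - 272) = 1/(-272 - 9*J²))
(f(6, -136) + 7810)*(1753 + 40812) = (-1/(272 + 9*(-136)²) + 7810)*(1753 + 40812) = (-1/(272 + 9*18496) + 7810)*42565 = (-1/(272 + 166464) + 7810)*42565 = (-1/166736 + 7810)*42565 = (1302208159/166736)*42565 = 55428490287835/166736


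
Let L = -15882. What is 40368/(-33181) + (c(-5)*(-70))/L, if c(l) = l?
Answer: -326368963/263490321 ≈ -1.2386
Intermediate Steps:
40368/(-33181) + (c(-5)*(-70))/L = 40368/(-33181) - 5*(-70)/(-15882) = 40368*(-1/33181) + 350*(-1/15882) = -40368/33181 - 175/7941 = -326368963/263490321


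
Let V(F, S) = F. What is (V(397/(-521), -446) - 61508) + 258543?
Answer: 102654838/521 ≈ 1.9703e+5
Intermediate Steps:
(V(397/(-521), -446) - 61508) + 258543 = (397/(-521) - 61508) + 258543 = (397*(-1/521) - 61508) + 258543 = (-397/521 - 61508) + 258543 = -32046065/521 + 258543 = 102654838/521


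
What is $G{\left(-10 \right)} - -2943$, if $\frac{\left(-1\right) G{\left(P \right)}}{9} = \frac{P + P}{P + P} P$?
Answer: $3033$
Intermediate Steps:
$G{\left(P \right)} = - 9 P$ ($G{\left(P \right)} = - 9 \frac{P + P}{P + P} P = - 9 \frac{2 P}{2 P} P = - 9 \cdot 2 P \frac{1}{2 P} P = - 9 \cdot 1 P = - 9 P$)
$G{\left(-10 \right)} - -2943 = \left(-9\right) \left(-10\right) - -2943 = 90 + 2943 = 3033$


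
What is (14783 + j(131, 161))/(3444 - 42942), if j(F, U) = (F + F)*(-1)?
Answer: -14521/39498 ≈ -0.36764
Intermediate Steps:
j(F, U) = -2*F (j(F, U) = (2*F)*(-1) = -2*F)
(14783 + j(131, 161))/(3444 - 42942) = (14783 - 2*131)/(3444 - 42942) = (14783 - 262)/(-39498) = 14521*(-1/39498) = -14521/39498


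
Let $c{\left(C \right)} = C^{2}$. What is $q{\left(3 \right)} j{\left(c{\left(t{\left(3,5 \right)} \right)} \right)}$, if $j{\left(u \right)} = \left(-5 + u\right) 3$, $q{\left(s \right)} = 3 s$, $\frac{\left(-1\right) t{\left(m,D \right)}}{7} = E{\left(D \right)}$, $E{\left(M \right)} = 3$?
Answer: $11772$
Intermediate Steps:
$t{\left(m,D \right)} = -21$ ($t{\left(m,D \right)} = \left(-7\right) 3 = -21$)
$j{\left(u \right)} = -15 + 3 u$
$q{\left(3 \right)} j{\left(c{\left(t{\left(3,5 \right)} \right)} \right)} = 3 \cdot 3 \left(-15 + 3 \left(-21\right)^{2}\right) = 9 \left(-15 + 3 \cdot 441\right) = 9 \left(-15 + 1323\right) = 9 \cdot 1308 = 11772$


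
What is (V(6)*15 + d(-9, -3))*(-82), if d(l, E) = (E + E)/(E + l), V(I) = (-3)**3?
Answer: 33169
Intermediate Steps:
V(I) = -27
d(l, E) = 2*E/(E + l) (d(l, E) = (2*E)/(E + l) = 2*E/(E + l))
(V(6)*15 + d(-9, -3))*(-82) = (-27*15 + 2*(-3)/(-3 - 9))*(-82) = (-405 + 2*(-3)/(-12))*(-82) = (-405 + 2*(-3)*(-1/12))*(-82) = (-405 + 1/2)*(-82) = -809/2*(-82) = 33169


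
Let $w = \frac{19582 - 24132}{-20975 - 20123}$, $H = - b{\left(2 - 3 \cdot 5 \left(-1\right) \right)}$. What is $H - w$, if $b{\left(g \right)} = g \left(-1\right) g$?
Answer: $\frac{5936386}{20549} \approx 288.89$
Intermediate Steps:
$b{\left(g \right)} = - g^{2}$ ($b{\left(g \right)} = - g g = - g^{2}$)
$H = 289$ ($H = - \left(-1\right) \left(2 - 3 \cdot 5 \left(-1\right)\right)^{2} = - \left(-1\right) \left(2 - -15\right)^{2} = - \left(-1\right) \left(2 + 15\right)^{2} = - \left(-1\right) 17^{2} = - \left(-1\right) 289 = \left(-1\right) \left(-289\right) = 289$)
$w = \frac{2275}{20549}$ ($w = - \frac{4550}{-41098} = \left(-4550\right) \left(- \frac{1}{41098}\right) = \frac{2275}{20549} \approx 0.11071$)
$H - w = 289 - \frac{2275}{20549} = \frac{5936386}{20549}$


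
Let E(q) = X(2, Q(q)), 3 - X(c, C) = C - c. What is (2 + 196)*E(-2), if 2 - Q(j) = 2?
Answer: 990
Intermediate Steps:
Q(j) = 0 (Q(j) = 2 - 1*2 = 2 - 2 = 0)
X(c, C) = 3 + c - C (X(c, C) = 3 - (C - c) = 3 + (c - C) = 3 + c - C)
E(q) = 5 (E(q) = 3 + 2 - 1*0 = 3 + 2 + 0 = 5)
(2 + 196)*E(-2) = (2 + 196)*5 = 198*5 = 990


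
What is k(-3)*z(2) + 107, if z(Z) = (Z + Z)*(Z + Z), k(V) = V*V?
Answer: 251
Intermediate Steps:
k(V) = V**2
z(Z) = 4*Z**2 (z(Z) = (2*Z)*(2*Z) = 4*Z**2)
k(-3)*z(2) + 107 = (-3)**2*(4*2**2) + 107 = 9*(4*4) + 107 = 9*16 + 107 = 144 + 107 = 251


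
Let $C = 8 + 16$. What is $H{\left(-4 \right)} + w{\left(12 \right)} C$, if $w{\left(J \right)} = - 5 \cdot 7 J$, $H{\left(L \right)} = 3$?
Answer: $-10077$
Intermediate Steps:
$w{\left(J \right)} = - 35 J$
$C = 24$
$H{\left(-4 \right)} + w{\left(12 \right)} C = 3 + \left(-35\right) 12 \cdot 24 = 3 - 10080 = -10077$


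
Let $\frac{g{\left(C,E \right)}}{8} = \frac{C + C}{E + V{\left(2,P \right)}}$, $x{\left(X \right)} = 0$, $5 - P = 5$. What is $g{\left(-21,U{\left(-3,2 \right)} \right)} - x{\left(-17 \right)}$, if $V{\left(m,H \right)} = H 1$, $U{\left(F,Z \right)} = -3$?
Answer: $112$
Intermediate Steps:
$P = 0$ ($P = 5 - 5 = 0$)
$V{\left(m,H \right)} = H$
$g{\left(C,E \right)} = \frac{16 C}{E}$ ($g{\left(C,E \right)} = 8 \frac{C + C}{E + 0} = 8 \frac{2 C}{E} = \frac{16 C}{E}$)
$g{\left(-21,U{\left(-3,2 \right)} \right)} - x{\left(-17 \right)} = 16 \left(-21\right) \frac{1}{-3} - 0 = 16 \left(-21\right) \left(- \frac{1}{3}\right) + 0 = 112 + 0 = 112$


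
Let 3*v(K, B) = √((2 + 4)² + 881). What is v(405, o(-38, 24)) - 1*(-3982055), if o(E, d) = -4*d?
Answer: 3982055 + √917/3 ≈ 3.9821e+6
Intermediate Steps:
v(K, B) = √917/3 (v(K, B) = √((2 + 4)² + 881)/3 = √(6² + 881)/3 = √(36 + 881)/3 = √917/3)
v(405, o(-38, 24)) - 1*(-3982055) = √917/3 - 1*(-3982055) = √917/3 + 3982055 = 3982055 + √917/3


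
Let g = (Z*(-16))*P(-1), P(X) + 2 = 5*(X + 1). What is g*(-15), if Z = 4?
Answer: -1920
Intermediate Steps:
P(X) = 3 + 5*X (P(X) = -2 + 5*(X + 1) = -2 + 5*(1 + X) = -2 + (5 + 5*X) = 3 + 5*X)
g = 128 (g = (4*(-16))*(3 + 5*(-1)) = -64*(3 - 5) = -64*(-2) = 128)
g*(-15) = 128*(-15) = -1920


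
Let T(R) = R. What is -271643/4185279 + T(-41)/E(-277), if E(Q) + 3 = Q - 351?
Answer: 189706/2640911049 ≈ 7.1833e-5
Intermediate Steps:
E(Q) = -354 + Q (E(Q) = -3 + (Q - 351) = -3 + (-351 + Q) = -354 + Q)
-271643/4185279 + T(-41)/E(-277) = -271643/4185279 - 41/(-354 - 277) = -271643*1/4185279 - 41/(-631) = -271643/4185279 - 41*(-1/631) = -271643/4185279 + 41/631 = 189706/2640911049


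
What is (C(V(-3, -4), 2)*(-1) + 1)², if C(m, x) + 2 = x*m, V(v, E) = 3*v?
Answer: 441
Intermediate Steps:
C(m, x) = -2 + m*x (C(m, x) = -2 + x*m = -2 + m*x)
(C(V(-3, -4), 2)*(-1) + 1)² = ((-2 + (3*(-3))*2)*(-1) + 1)² = ((-2 - 9*2)*(-1) + 1)² = ((-2 - 18)*(-1) + 1)² = (-20*(-1) + 1)² = (20 + 1)² = 21² = 441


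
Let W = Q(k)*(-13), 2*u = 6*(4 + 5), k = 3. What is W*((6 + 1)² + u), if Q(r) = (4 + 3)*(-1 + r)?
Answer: -13832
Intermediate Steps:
u = 27 (u = (6*(4 + 5))/2 = (6*9)/2 = (½)*54 = 27)
Q(r) = -7 + 7*r (Q(r) = 7*(-1 + r) = -7 + 7*r)
W = -182 (W = (-7 + 7*3)*(-13) = (-7 + 21)*(-13) = 14*(-13) = -182)
W*((6 + 1)² + u) = -182*((6 + 1)² + 27) = -182*(7² + 27) = -182*(49 + 27) = -182*76 = -13832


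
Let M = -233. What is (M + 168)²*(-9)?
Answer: -38025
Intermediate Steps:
(M + 168)²*(-9) = (-233 + 168)²*(-9) = (-65)²*(-9) = 4225*(-9) = -38025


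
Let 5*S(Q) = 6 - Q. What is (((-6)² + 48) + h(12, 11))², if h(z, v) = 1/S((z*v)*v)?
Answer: 14752288681/2090916 ≈ 7055.4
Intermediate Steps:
S(Q) = 6/5 - Q/5 (S(Q) = (6 - Q)/5 = 6/5 - Q/5)
h(z, v) = 1/(6/5 - z*v²/5) (h(z, v) = 1/(6/5 - z*v*v/5) = 1/(6/5 - v*z*v/5) = 1/(6/5 - z*v²/5))
(((-6)² + 48) + h(12, 11))² = (((-6)² + 48) - 5/(-6 + 12*11²))² = ((36 + 48) - 5/(-6 + 12*121))² = (84 - 5/(-6 + 1452))² = (84 - 5/1446)² = (121459/1446)² = 14752288681/2090916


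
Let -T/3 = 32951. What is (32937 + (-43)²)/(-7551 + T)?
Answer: -17393/53202 ≈ -0.32692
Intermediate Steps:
T = -98853 (T = -3*32951 = -98853)
(32937 + (-43)²)/(-7551 + T) = (32937 + (-43)²)/(-7551 - 98853) = (32937 + 1849)/(-106404) = 34786*(-1/106404) = -17393/53202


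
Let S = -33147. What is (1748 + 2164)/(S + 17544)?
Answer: -1304/5201 ≈ -0.25072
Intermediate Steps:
(1748 + 2164)/(S + 17544) = (1748 + 2164)/(-33147 + 17544) = 3912/(-15603) = 3912*(-1/15603) = -1304/5201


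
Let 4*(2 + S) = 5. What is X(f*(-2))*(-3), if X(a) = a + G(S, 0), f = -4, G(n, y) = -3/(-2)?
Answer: -57/2 ≈ -28.500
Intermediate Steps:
S = -3/4 (S = -2 + (1/4)*5 = -2 + 5/4 = -3/4 ≈ -0.75000)
G(n, y) = 3/2 (G(n, y) = -3*(-1/2) = 3/2)
X(a) = 3/2 + a (X(a) = a + 3/2 = 3/2 + a)
X(f*(-2))*(-3) = (3/2 - 4*(-2))*(-3) = (3/2 + 8)*(-3) = (19/2)*(-3) = -57/2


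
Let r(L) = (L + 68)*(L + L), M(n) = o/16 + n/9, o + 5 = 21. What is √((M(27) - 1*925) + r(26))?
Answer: √3967 ≈ 62.984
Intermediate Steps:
o = 16 (o = -5 + 21 = 16)
M(n) = 1 + n/9 (M(n) = 16/16 + n/9 = 16*(1/16) + n*(⅑) = 1 + n/9)
r(L) = 2*L*(68 + L) (r(L) = (68 + L)*(2*L) = 2*L*(68 + L))
√((M(27) - 1*925) + r(26)) = √(((1 + (⅑)*27) - 1*925) + 2*26*(68 + 26)) = √(((1 + 3) - 925) + 2*26*94) = √((4 - 925) + 4888) = √(-921 + 4888) = √3967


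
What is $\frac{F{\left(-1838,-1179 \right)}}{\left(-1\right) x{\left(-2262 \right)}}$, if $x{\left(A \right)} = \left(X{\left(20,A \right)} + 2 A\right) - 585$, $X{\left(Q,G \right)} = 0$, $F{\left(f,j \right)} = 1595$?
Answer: $\frac{1595}{5109} \approx 0.31219$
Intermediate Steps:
$x{\left(A \right)} = -585 + 2 A$ ($x{\left(A \right)} = \left(0 + 2 A\right) - 585 = 2 A - 585 = -585 + 2 A$)
$\frac{F{\left(-1838,-1179 \right)}}{\left(-1\right) x{\left(-2262 \right)}} = \frac{1595}{\left(-1\right) \left(-585 + 2 \left(-2262\right)\right)} = \frac{1595}{\left(-1\right) \left(-585 - 4524\right)} = \frac{1595}{\left(-1\right) \left(-5109\right)} = \frac{1595}{5109}$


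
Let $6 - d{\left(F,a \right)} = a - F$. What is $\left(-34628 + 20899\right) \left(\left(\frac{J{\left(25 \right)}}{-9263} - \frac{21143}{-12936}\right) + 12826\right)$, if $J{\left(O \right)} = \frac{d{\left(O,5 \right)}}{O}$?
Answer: $- \frac{527566433278388881}{2995654200} \approx -1.7611 \cdot 10^{8}$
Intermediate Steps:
$d{\left(F,a \right)} = 6 + F - a$ ($d{\left(F,a \right)} = 6 - \left(a - F\right) = 6 + \left(F - a\right) = 6 + F - a$)
$J{\left(O \right)} = \frac{1 + O}{O}$ ($J{\left(O \right)} = \frac{6 + O - 5}{O} = \frac{1 + O}{O}$)
$\left(-34628 + 20899\right) \left(\left(\frac{J{\left(25 \right)}}{-9263} - \frac{21143}{-12936}\right) + 12826\right) = \left(-34628 + 20899\right) \left(\left(\frac{\frac{1}{25} \left(1 + 25\right)}{-9263} - \frac{21143}{-12936}\right) + 12826\right) = - 13729 \left(\left(\frac{1}{25} \cdot 26 \left(- \frac{1}{9263}\right) - - \frac{21143}{12936}\right) + 12826\right) = - 13729 \left(\left(\frac{26}{25} \left(- \frac{1}{9263}\right) + \frac{21143}{12936}\right) + 12826\right) = - 13729 \left(\left(- \frac{26}{231575} + \frac{21143}{12936}\right) + 12826\right) = - 13729 \left(\frac{4895853889}{2995654200} + 12826\right) = \left(-13729\right) \frac{38427156623089}{2995654200} = - \frac{527566433278388881}{2995654200}$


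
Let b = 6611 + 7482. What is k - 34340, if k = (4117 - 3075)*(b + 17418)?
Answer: 32800122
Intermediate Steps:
b = 14093
k = 32834462 (k = (4117 - 3075)*(14093 + 17418) = 1042*31511 = 32834462)
k - 34340 = 32834462 - 34340 = 32800122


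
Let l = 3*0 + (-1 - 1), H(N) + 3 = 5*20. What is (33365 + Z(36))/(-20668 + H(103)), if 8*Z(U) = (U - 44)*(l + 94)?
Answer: -11091/6857 ≈ -1.6175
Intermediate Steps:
H(N) = 97 (H(N) = -3 + 5*20 = -3 + 100 = 97)
l = -2 (l = 0 - 2 = -2)
Z(U) = -506 + 23*U/2 (Z(U) = ((U - 44)*(-2 + 94))/8 = ((-44 + U)*92)/8 = (-4048 + 92*U)/8 = -506 + 23*U/2)
(33365 + Z(36))/(-20668 + H(103)) = (33365 + (-506 + (23/2)*36))/(-20668 + 97) = (33365 + (-506 + 414))/(-20571) = (33365 - 92)*(-1/20571) = 33273*(-1/20571) = -11091/6857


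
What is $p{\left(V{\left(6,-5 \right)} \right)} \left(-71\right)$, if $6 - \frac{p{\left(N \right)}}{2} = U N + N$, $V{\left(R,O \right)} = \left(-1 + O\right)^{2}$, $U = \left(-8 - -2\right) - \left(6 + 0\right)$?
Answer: $-57084$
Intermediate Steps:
$U = -12$ ($U = \left(-8 + 2\right) - 6 = -6 - 6 = -12$)
$p{\left(N \right)} = 12 + 22 N$ ($p{\left(N \right)} = 12 - 2 \left(- 12 N + N\right) = 12 - 2 \left(- 11 N\right) = 12 + 22 N$)
$p{\left(V{\left(6,-5 \right)} \right)} \left(-71\right) = \left(12 + 22 \left(-1 - 5\right)^{2}\right) \left(-71\right) = \left(12 + 22 \left(-6\right)^{2}\right) \left(-71\right) = \left(12 + 22 \cdot 36\right) \left(-71\right) = \left(12 + 792\right) \left(-71\right) = 804 \left(-71\right) = -57084$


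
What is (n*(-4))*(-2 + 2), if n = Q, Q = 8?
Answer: 0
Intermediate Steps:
n = 8
(n*(-4))*(-2 + 2) = (8*(-4))*(-2 + 2) = -32*0 = 0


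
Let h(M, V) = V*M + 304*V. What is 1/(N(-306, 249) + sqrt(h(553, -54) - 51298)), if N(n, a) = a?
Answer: 249/159577 - 2*I*sqrt(24394)/159577 ≈ 0.0015604 - 0.0019575*I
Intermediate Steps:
h(M, V) = 304*V + M*V (h(M, V) = M*V + 304*V = 304*V + M*V)
1/(N(-306, 249) + sqrt(h(553, -54) - 51298)) = 1/(249 + sqrt(-54*(304 + 553) - 51298)) = 1/(249 + sqrt(-54*857 - 51298)) = 1/(249 + sqrt(-46278 - 51298)) = 1/(249 + sqrt(-97576)) = 1/(249 + 2*I*sqrt(24394))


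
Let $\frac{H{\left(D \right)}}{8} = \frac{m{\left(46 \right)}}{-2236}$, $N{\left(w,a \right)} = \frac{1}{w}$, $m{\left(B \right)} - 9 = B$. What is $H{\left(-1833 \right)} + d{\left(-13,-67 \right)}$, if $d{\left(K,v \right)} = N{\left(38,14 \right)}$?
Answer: $- \frac{3621}{21242} \approx -0.17046$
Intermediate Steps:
$m{\left(B \right)} = 9 + B$
$d{\left(K,v \right)} = \frac{1}{38}$
$H{\left(D \right)} = - \frac{110}{559}$ ($H{\left(D \right)} = 8 \frac{9 + 46}{-2236} = 8 \cdot 55 \left(- \frac{1}{2236}\right) = 8 \left(- \frac{55}{2236}\right) = - \frac{110}{559}$)
$H{\left(-1833 \right)} + d{\left(-13,-67 \right)} = - \frac{110}{559} + \frac{1}{38} = - \frac{3621}{21242}$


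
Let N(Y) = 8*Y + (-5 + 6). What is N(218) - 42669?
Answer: -40924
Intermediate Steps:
N(Y) = 1 + 8*Y (N(Y) = 8*Y + 1 = 1 + 8*Y)
N(218) - 42669 = (1 + 8*218) - 42669 = (1 + 1744) - 42669 = 1745 - 42669 = -40924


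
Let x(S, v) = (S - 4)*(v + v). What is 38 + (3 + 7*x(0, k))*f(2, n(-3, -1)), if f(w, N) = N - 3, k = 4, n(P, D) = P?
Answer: 1364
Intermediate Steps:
f(w, N) = -3 + N
x(S, v) = 2*v*(-4 + S) (x(S, v) = (-4 + S)*(2*v) = 2*v*(-4 + S))
38 + (3 + 7*x(0, k))*f(2, n(-3, -1)) = 38 + (3 + 7*(2*4*(-4 + 0)))*(-3 - 3) = 38 + (3 + 7*(2*4*(-4)))*(-6) = 38 + (3 + 7*(-32))*(-6) = 38 + (3 - 224)*(-6) = 38 - 221*(-6) = 38 + 1326 = 1364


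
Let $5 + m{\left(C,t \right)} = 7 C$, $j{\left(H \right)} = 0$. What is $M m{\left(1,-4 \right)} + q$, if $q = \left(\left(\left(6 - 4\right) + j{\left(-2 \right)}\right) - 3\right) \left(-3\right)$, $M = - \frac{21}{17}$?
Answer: $\frac{9}{17} \approx 0.52941$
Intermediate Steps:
$m{\left(C,t \right)} = -5 + 7 C$
$M = - \frac{21}{17}$ ($M = \left(-21\right) \frac{1}{17} = - \frac{21}{17} \approx -1.2353$)
$q = 3$ ($q = \left(\left(\left(6 - 4\right) + 0\right) - 3\right) \left(-3\right) = \left(\left(2 + 0\right) - 3\right) \left(-3\right) = \left(2 - 3\right) \left(-3\right) = \left(-1\right) \left(-3\right) = 3$)
$M m{\left(1,-4 \right)} + q = - \frac{21 \left(-5 + 7 \cdot 1\right)}{17} + 3 = - \frac{21 \left(-5 + 7\right)}{17} + 3 = \left(- \frac{21}{17}\right) 2 + 3 = - \frac{42}{17} + 3 = \frac{9}{17}$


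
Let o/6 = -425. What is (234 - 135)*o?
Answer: -252450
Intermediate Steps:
o = -2550 (o = 6*(-425) = -2550)
(234 - 135)*o = (234 - 135)*(-2550) = 99*(-2550) = -252450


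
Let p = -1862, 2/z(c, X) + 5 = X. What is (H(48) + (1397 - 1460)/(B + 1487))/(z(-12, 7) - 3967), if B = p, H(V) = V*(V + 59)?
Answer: -214007/165250 ≈ -1.2950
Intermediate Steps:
z(c, X) = 2/(-5 + X)
H(V) = V*(59 + V)
B = -1862
(H(48) + (1397 - 1460)/(B + 1487))/(z(-12, 7) - 3967) = (48*(59 + 48) + (1397 - 1460)/(-1862 + 1487))/(2/(-5 + 7) - 3967) = (48*107 - 63/(-375))/(2/2 - 3967) = (5136 - 63*(-1/375))/(2*(½) - 3967) = (5136 + 21/125)/(1 - 3967) = (642021/125)/(-3966) = (642021/125)*(-1/3966) = -214007/165250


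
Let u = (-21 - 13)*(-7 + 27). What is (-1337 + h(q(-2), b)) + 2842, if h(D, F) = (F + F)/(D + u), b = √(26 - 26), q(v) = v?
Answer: 1505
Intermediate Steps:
b = 0 (b = √0 = 0)
u = -680 (u = -34*20 = -680)
h(D, F) = 2*F/(-680 + D) (h(D, F) = (F + F)/(D - 680) = (2*F)/(-680 + D) = 2*F/(-680 + D))
(-1337 + h(q(-2), b)) + 2842 = (-1337 + 2*0/(-680 - 2)) + 2842 = (-1337 + 2*0/(-682)) + 2842 = (-1337 + 2*0*(-1/682)) + 2842 = (-1337 + 0) + 2842 = -1337 + 2842 = 1505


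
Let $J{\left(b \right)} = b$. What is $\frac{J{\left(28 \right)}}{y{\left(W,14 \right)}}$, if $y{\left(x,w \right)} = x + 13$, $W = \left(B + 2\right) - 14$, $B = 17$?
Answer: $\frac{14}{9} \approx 1.5556$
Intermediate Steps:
$W = 5$ ($W = \left(17 + 2\right) - 14 = 19 - 14 = 5$)
$y{\left(x,w \right)} = 13 + x$
$\frac{J{\left(28 \right)}}{y{\left(W,14 \right)}} = \frac{28}{13 + 5} = \frac{28}{18} = 28 \cdot \frac{1}{18} = \frac{14}{9}$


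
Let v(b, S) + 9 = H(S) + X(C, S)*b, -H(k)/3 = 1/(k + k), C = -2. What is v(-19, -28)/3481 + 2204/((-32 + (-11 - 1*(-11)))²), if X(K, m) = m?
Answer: 14363529/6237952 ≈ 2.3026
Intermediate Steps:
H(k) = -3/(2*k) (H(k) = -3/(k + k) = -3*1/(2*k) = -3/(2*k))
v(b, S) = -9 - 3/(2*S) + S*b (v(b, S) = -9 + (-3/(2*S) + S*b) = -9 - 3/(2*S) + S*b)
v(-19, -28)/3481 + 2204/((-32 + (-11 - 1*(-11)))²) = (-9 - 3/2/(-28) - 28*(-19))/3481 + 2204/((-32 + (-11 - 1*(-11)))²) = (-9 - 3/2*(-1/28) + 532)*(1/3481) + 2204/((-32 + (-11 + 11))²) = (-9 + 3/56 + 532)*(1/3481) + 2204/((-32 + 0)²) = (29291/56)*(1/3481) + 2204/((-32)²) = 29291/194936 + 2204/1024 = 29291/194936 + 2204*(1/1024) = 29291/194936 + 551/256 = 14363529/6237952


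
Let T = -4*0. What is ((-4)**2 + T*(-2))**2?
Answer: 256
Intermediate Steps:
T = 0
((-4)**2 + T*(-2))**2 = ((-4)**2 + 0*(-2))**2 = (16 + 0)**2 = 16**2 = 256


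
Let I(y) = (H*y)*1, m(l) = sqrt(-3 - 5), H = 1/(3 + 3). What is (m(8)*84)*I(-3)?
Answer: -84*I*sqrt(2) ≈ -118.79*I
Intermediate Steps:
H = 1/6 ≈ 0.16667
m(l) = 2*I*sqrt(2) (m(l) = sqrt(-8) = 2*I*sqrt(2))
I(y) = y/6 (I(y) = (y/6)*1 = y/6)
(m(8)*84)*I(-3) = ((2*I*sqrt(2))*84)*((1/6)*(-3)) = (168*I*sqrt(2))*(-1/2) = -84*I*sqrt(2)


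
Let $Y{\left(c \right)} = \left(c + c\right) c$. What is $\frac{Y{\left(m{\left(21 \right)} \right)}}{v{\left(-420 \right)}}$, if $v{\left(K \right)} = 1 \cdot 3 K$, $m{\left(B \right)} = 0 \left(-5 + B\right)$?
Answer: $0$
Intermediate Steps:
$m{\left(B \right)} = 0$
$v{\left(K \right)} = 3 K$
$Y{\left(c \right)} = 2 c^{2}$ ($Y{\left(c \right)} = 2 c c = 2 c^{2}$)
$\frac{Y{\left(m{\left(21 \right)} \right)}}{v{\left(-420 \right)}} = \frac{2 \cdot 0^{2}}{3 \left(-420\right)} = \frac{2 \cdot 0}{-1260} = 0 \left(- \frac{1}{1260}\right) = 0$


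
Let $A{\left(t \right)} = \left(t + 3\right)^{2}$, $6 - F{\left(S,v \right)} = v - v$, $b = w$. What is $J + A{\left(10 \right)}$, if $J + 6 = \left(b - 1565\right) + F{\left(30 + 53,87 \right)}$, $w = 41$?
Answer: $-1355$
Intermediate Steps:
$b = 41$
$F{\left(S,v \right)} = 6$ ($F{\left(S,v \right)} = 6 - \left(v - v\right) = 6 - 0 = 6 + 0 = 6$)
$A{\left(t \right)} = \left(3 + t\right)^{2}$
$J = -1524$ ($J = -6 + \left(\left(41 - 1565\right) + 6\right) = -6 + \left(-1524 + 6\right) = -6 - 1518 = -1524$)
$J + A{\left(10 \right)} = -1524 + \left(3 + 10\right)^{2} = -1524 + 13^{2} = -1524 + 169 = -1355$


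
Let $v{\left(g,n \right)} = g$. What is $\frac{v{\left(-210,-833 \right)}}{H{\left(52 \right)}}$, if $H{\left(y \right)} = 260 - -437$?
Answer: $- \frac{210}{697} \approx -0.30129$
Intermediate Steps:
$H{\left(y \right)} = 697$ ($H{\left(y \right)} = 260 + 437 = 697$)
$\frac{v{\left(-210,-833 \right)}}{H{\left(52 \right)}} = - \frac{210}{697}$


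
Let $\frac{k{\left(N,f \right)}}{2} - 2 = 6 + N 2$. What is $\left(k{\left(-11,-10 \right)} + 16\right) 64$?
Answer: $-768$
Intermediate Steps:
$k{\left(N,f \right)} = 16 + 4 N$ ($k{\left(N,f \right)} = 4 + 2 \left(6 + N 2\right) = 4 + 2 \left(6 + 2 N\right) = 4 + \left(12 + 4 N\right) = 16 + 4 N$)
$\left(k{\left(-11,-10 \right)} + 16\right) 64 = \left(\left(16 + 4 \left(-11\right)\right) + 16\right) 64 = \left(\left(16 - 44\right) + 16\right) 64 = \left(-28 + 16\right) 64 = \left(-12\right) 64 = -768$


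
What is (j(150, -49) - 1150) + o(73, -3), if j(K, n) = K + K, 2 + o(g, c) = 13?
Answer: -839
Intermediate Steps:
o(g, c) = 11 (o(g, c) = -2 + 13 = 11)
j(K, n) = 2*K
(j(150, -49) - 1150) + o(73, -3) = (2*150 - 1150) + 11 = (300 - 1150) + 11 = -850 + 11 = -839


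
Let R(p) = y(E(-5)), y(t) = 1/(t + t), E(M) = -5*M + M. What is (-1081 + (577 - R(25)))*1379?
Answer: -27802019/40 ≈ -6.9505e+5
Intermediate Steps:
E(M) = -4*M
y(t) = 1/(2*t)
R(p) = 1/40 (R(p) = 1/(2*((-4*(-5)))) = (½)/20 = (½)*(1/20) = 1/40)
(-1081 + (577 - R(25)))*1379 = (-1081 + (577 - 1*1/40))*1379 = (-1081 + (577 - 1/40))*1379 = (-1081 + 23079/40)*1379 = -20161/40*1379 = -27802019/40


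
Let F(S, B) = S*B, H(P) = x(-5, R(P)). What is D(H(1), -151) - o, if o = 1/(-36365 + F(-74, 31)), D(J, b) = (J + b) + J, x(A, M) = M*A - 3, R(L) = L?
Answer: -6456052/38659 ≈ -167.00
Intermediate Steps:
x(A, M) = -3 + A*M (x(A, M) = A*M - 3 = -3 + A*M)
H(P) = -3 - 5*P
D(J, b) = b + 2*J
F(S, B) = B*S
o = -1/38659 (o = 1/(-36365 + 31*(-74)) = 1/(-36365 - 2294) = 1/(-38659) = -1/38659 ≈ -2.5867e-5)
D(H(1), -151) - o = (-151 + 2*(-3 - 5*1)) - 1*(-1/38659) = (-151 + 2*(-3 - 5)) + 1/38659 = (-151 + 2*(-8)) + 1/38659 = (-151 - 16) + 1/38659 = -167 + 1/38659 = -6456052/38659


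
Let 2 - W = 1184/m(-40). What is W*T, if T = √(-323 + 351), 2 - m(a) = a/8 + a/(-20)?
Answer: -2348*√7/5 ≈ -1242.4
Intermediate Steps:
m(a) = 2 - 3*a/40 (m(a) = 2 - (a/8 + a/(-20)) = 2 - (a*(⅛) + a*(-1/20)) = 2 - (a/8 - a/20) = 2 - 3*a/40)
T = 2*√7 (T = √28 = 2*√7 ≈ 5.2915)
W = -1174/5 (W = 2 - 1184/(2 - 3/40*(-40)) = 2 - 1184/(2 + 3) = 2 - 1184/5 = -1174/5 ≈ -234.80)
W*T = -2348*√7/5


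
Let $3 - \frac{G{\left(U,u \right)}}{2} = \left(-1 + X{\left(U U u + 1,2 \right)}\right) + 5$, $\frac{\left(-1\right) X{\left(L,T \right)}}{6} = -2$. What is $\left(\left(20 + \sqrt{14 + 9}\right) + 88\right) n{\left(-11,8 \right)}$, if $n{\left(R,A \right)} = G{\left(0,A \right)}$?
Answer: $-2808 - 26 \sqrt{23} \approx -2932.7$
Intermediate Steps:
$X{\left(L,T \right)} = 12$ ($X{\left(L,T \right)} = \left(-6\right) \left(-2\right) = 12$)
$G{\left(U,u \right)} = -26$ ($G{\left(U,u \right)} = 6 - 2 \left(\left(-1 + 12\right) + 5\right) = 6 - 2 \left(11 + 5\right) = 6 - 32 = -26$)
$n{\left(R,A \right)} = -26$
$\left(\left(20 + \sqrt{14 + 9}\right) + 88\right) n{\left(-11,8 \right)} = \left(\left(20 + \sqrt{14 + 9}\right) + 88\right) \left(-26\right) = \left(\left(20 + \sqrt{23}\right) + 88\right) \left(-26\right) = \left(108 + \sqrt{23}\right) \left(-26\right) = -2808 - 26 \sqrt{23}$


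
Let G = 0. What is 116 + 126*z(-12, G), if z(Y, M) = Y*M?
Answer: 116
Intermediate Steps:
z(Y, M) = M*Y
116 + 126*z(-12, G) = 116 + 126*(0*(-12)) = 116 + 126*0 = 116 + 0 = 116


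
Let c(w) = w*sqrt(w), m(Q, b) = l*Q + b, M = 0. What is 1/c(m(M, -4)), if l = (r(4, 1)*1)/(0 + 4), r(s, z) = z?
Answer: I/8 ≈ 0.125*I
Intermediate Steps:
l = 1/4 (l = (1*1)/(0 + 4) = 1/4 ≈ 0.25000)
m(Q, b) = b + Q/4 (m(Q, b) = Q/4 + b = b + Q/4)
c(w) = w**(3/2)
1/c(m(M, -4)) = 1/((-4 + (1/4)*0)**(3/2)) = 1/((-4 + 0)**(3/2)) = 1/((-4)**(3/2)) = 1/(-8*I) = I/8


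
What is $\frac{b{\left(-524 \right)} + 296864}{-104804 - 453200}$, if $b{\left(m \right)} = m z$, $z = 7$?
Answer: $- \frac{73299}{139501} \approx -0.52544$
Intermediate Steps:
$b{\left(m \right)} = 7 m$ ($b{\left(m \right)} = m 7 = 7 m$)
$\frac{b{\left(-524 \right)} + 296864}{-104804 - 453200} = \frac{7 \left(-524\right) + 296864}{-104804 - 453200} = \frac{-3668 + 296864}{-558004} = 293196 \left(- \frac{1}{558004}\right) = - \frac{73299}{139501}$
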